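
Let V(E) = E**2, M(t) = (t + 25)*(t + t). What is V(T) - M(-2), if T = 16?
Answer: 348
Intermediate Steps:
M(t) = 2*t*(25 + t) (M(t) = (25 + t)*(2*t) = 2*t*(25 + t))
V(T) - M(-2) = 16**2 - 2*(-2)*(25 - 2) = 256 - 2*(-2)*23 = 256 - 1*(-92) = 256 + 92 = 348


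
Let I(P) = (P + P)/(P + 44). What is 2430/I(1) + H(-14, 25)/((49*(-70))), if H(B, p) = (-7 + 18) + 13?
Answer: 93767613/1715 ≈ 54675.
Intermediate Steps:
H(B, p) = 24 (H(B, p) = 11 + 13 = 24)
I(P) = 2*P/(44 + P) (I(P) = (2*P)/(44 + P) = 2*P/(44 + P))
2430/I(1) + H(-14, 25)/((49*(-70))) = 2430/((2*1/(44 + 1))) + 24/((49*(-70))) = 2430/((2*1/45)) + 24/(-3430) = 2430/((2*1*(1/45))) + 24*(-1/3430) = 2430/(2/45) - 12/1715 = 2430*(45/2) - 12/1715 = 54675 - 12/1715 = 93767613/1715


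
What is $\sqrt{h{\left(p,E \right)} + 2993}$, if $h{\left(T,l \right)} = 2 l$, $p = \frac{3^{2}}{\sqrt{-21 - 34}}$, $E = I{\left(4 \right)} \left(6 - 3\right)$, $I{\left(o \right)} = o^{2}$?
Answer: $\sqrt{3089} \approx 55.579$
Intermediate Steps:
$E = 48$ ($E = 4^{2} \left(6 - 3\right) = 16 \cdot 3 = 48$)
$p = - \frac{9 i \sqrt{55}}{55}$ ($p = \frac{9}{\sqrt{-55}} = \frac{9}{i \sqrt{55}} = 9 \left(- \frac{i \sqrt{55}}{55}\right) = - \frac{9 i \sqrt{55}}{55} \approx - 1.2136 i$)
$\sqrt{h{\left(p,E \right)} + 2993} = \sqrt{2 \cdot 48 + 2993} = \sqrt{96 + 2993} = \sqrt{3089}$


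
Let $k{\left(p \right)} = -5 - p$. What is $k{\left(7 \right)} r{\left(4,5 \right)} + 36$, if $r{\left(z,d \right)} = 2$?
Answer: $12$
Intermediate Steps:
$k{\left(7 \right)} r{\left(4,5 \right)} + 36 = \left(-5 - 7\right) 2 + 36 = \left(-12\right) 2 + 36 = -24 + 36 = 12$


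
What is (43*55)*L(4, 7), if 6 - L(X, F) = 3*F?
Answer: -35475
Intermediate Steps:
L(X, F) = 6 - 3*F
(43*55)*L(4, 7) = (43*55)*(6 - 3*7) = 2365*(6 - 21) = 2365*(-15) = -35475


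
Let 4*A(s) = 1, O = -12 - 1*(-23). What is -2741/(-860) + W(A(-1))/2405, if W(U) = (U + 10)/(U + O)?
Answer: 59335997/18614700 ≈ 3.1876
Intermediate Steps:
O = 11 (O = -12 + 23 = 11)
A(s) = ¼ (A(s) = (¼)*1 = ¼)
W(U) = (10 + U)/(11 + U) (W(U) = (U + 10)/(U + 11) = (10 + U)/(11 + U))
-2741/(-860) + W(A(-1))/2405 = -2741/(-860) + ((10 + ¼)/(11 + ¼))/2405 = -2741*(-1/860) + ((41/4)/(45/4))*(1/2405) = 2741/860 + ((4/45)*(41/4))*(1/2405) = 2741/860 + (41/45)*(1/2405) = 2741/860 + 41/108225 = 59335997/18614700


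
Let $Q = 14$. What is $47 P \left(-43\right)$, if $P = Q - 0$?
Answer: $-28294$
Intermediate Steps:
$P = 14$ ($P = 14 - 0 = 14 + 0 = 14$)
$47 P \left(-43\right) = 47 \cdot 14 \left(-43\right) = 658 \left(-43\right) = -28294$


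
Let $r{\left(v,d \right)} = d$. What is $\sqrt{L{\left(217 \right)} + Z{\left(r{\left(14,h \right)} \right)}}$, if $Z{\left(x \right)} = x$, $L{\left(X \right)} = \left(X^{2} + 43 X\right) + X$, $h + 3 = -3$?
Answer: $\sqrt{56631} \approx 237.97$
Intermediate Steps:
$h = -6$ ($h = -3 - 3 = -6$)
$L{\left(X \right)} = X^{2} + 44 X$
$\sqrt{L{\left(217 \right)} + Z{\left(r{\left(14,h \right)} \right)}} = \sqrt{217 \left(44 + 217\right) - 6} = \sqrt{217 \cdot 261 - 6} = \sqrt{56637 - 6} = \sqrt{56631}$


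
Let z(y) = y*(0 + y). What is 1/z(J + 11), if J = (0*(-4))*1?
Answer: 1/121 ≈ 0.0082645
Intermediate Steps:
J = 0 (J = 0*1 = 0)
z(y) = y**2 (z(y) = y*y = y**2)
1/z(J + 11) = 1/((0 + 11)**2) = 1/(11**2) = 1/121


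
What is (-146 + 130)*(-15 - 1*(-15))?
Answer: 0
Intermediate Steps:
(-146 + 130)*(-15 - 1*(-15)) = -16*(-15 + 15) = -16*0 = 0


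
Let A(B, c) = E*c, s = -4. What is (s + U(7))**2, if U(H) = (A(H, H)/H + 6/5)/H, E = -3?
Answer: 22201/1225 ≈ 18.123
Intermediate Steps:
A(B, c) = -3*c
U(H) = -9/(5*H) (U(H) = ((-3*H)/H + 6/5)/H = (-3 + 6*(1/5))/H = (-3 + 6/5)/H = -9/(5*H))
(s + U(7))**2 = (-4 - 9/5/7)**2 = (-4 - 9/5*1/7)**2 = (-4 - 9/35)**2 = (-149/35)**2 = 22201/1225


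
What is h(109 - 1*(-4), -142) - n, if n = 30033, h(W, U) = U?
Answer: -30175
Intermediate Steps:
h(109 - 1*(-4), -142) - n = -142 - 1*30033 = -142 - 30033 = -30175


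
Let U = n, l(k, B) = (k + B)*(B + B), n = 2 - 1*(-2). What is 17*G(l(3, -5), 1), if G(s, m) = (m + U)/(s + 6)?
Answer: 85/26 ≈ 3.2692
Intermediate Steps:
n = 4 (n = 2 + 2 = 4)
l(k, B) = 2*B*(B + k) (l(k, B) = (B + k)*(2*B) = 2*B*(B + k))
U = 4
G(s, m) = (4 + m)/(6 + s) (G(s, m) = (m + 4)/(s + 6) = (4 + m)/(6 + s))
17*G(l(3, -5), 1) = 17*((4 + 1)/(6 + 2*(-5)*(-5 + 3))) = 17*(5/(6 + 2*(-5)*(-2))) = 17*(5/(6 + 20)) = 17*(5/26) = 85/26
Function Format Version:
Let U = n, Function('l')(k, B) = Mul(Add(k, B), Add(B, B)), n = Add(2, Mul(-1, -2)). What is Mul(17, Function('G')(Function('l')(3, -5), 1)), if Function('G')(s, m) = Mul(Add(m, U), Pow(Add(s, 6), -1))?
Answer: Rational(85, 26) ≈ 3.2692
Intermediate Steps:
n = 4 (n = Add(2, 2) = 4)
Function('l')(k, B) = Mul(2, B, Add(B, k)) (Function('l')(k, B) = Mul(Add(B, k), Mul(2, B)) = Mul(2, B, Add(B, k)))
U = 4
Function('G')(s, m) = Mul(Pow(Add(6, s), -1), Add(4, m)) (Function('G')(s, m) = Mul(Add(m, 4), Pow(Add(s, 6), -1)) = Mul(Add(4, m), Pow(Add(6, s), -1)) = Mul(Pow(Add(6, s), -1), Add(4, m)))
Mul(17, Function('G')(Function('l')(3, -5), 1)) = Mul(17, Mul(Pow(Add(6, Mul(2, -5, Add(-5, 3))), -1), Add(4, 1))) = Mul(17, Mul(Pow(Add(6, Mul(2, -5, -2)), -1), 5)) = Mul(17, Mul(Pow(Add(6, 20), -1), 5)) = Mul(17, Mul(Pow(26, -1), 5)) = Mul(17, Mul(Rational(1, 26), 5)) = Mul(17, Rational(5, 26)) = Rational(85, 26)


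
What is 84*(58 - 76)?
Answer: -1512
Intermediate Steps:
84*(58 - 76) = 84*(-18) = -1512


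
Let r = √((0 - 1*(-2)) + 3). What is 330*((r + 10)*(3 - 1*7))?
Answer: -13200 - 1320*√5 ≈ -16152.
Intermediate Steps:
r = √5 (r = √((0 + 2) + 3) = √(2 + 3) = √5 ≈ 2.2361)
330*((r + 10)*(3 - 1*7)) = 330*((√5 + 10)*(3 - 1*7)) = 330*((10 + √5)*(3 - 7)) = 330*((10 + √5)*(-4)) = 330*(-40 - 4*√5) = -13200 - 1320*√5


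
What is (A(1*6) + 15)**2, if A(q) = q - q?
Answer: 225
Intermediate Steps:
A(q) = 0
(A(1*6) + 15)**2 = (0 + 15)**2 = 15**2 = 225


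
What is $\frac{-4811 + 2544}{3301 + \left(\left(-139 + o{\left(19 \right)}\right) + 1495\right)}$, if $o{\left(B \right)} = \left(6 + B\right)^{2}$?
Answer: $- \frac{2267}{5282} \approx -0.42919$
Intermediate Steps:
$\frac{-4811 + 2544}{3301 + \left(\left(-139 + o{\left(19 \right)}\right) + 1495\right)} = \frac{-4811 + 2544}{3301 + \left(\left(-139 + \left(6 + 19\right)^{2}\right) + 1495\right)} = - \frac{2267}{3301 + \left(\left(-139 + 25^{2}\right) + 1495\right)} = - \frac{2267}{3301 + \left(\left(-139 + 625\right) + 1495\right)} = - \frac{2267}{3301 + \left(486 + 1495\right)} = - \frac{2267}{3301 + 1981} = - \frac{2267}{5282}$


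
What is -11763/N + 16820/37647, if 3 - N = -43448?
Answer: 288004159/1635799797 ≈ 0.17606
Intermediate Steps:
N = 43451 (N = 3 - 1*(-43448) = 3 + 43448 = 43451)
-11763/N + 16820/37647 = -11763/43451 + 16820/37647 = 288004159/1635799797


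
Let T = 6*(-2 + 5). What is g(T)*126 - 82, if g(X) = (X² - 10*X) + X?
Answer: 20330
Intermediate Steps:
T = 18 (T = 6*3 = 18)
g(X) = X² - 9*X
g(T)*126 - 82 = (18*(-9 + 18))*126 - 82 = (18*9)*126 - 82 = 162*126 - 82 = 20412 - 82 = 20330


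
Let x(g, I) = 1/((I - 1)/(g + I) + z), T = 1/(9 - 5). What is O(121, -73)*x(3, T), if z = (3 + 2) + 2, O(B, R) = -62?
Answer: -403/44 ≈ -9.1591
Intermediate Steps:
T = ¼ (T = 1/4 = ¼ ≈ 0.25000)
z = 7 (z = 5 + 2 = 7)
x(g, I) = 1/(7 + (-1 + I)/(I + g)) (x(g, I) = 1/((I - 1)/(g + I) + 7) = 1/((-1 + I)/(I + g) + 7) = 1/(7 + (-1 + I)/(I + g)))
O(121, -73)*x(3, T) = -62*(¼ + 3)/(-1 + 7*3 + 8*(¼)) = -62*13/((-1 + 21 + 2)*4) = -62*13/(22*4) = -31*13/(11*4) = -62*13/88 = -403/44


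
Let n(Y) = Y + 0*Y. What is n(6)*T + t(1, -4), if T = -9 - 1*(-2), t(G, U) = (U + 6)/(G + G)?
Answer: -41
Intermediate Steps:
t(G, U) = (6 + U)/(2*G) (t(G, U) = (6 + U)/((2*G)) = (6 + U)*(1/(2*G)) = (6 + U)/(2*G))
n(Y) = Y (n(Y) = Y + 0 = Y)
T = -7 (T = -9 + 2 = -7)
n(6)*T + t(1, -4) = 6*(-7) + (½)*(6 - 4)/1 = -42 + (½)*1*2 = -42 + 1 = -41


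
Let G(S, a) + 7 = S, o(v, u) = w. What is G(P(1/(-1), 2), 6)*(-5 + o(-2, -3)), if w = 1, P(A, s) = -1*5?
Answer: 48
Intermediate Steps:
P(A, s) = -5
o(v, u) = 1
G(S, a) = -7 + S
G(P(1/(-1), 2), 6)*(-5 + o(-2, -3)) = (-7 - 5)*(-5 + 1) = -12*(-4) = 48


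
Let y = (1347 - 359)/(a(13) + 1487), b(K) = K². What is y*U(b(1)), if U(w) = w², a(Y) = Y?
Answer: 247/375 ≈ 0.65867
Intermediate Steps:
y = 247/375 (y = (1347 - 359)/(13 + 1487) = 988/1500 = 988*(1/1500) = 247/375 ≈ 0.65867)
y*U(b(1)) = 247*(1²)²/375 = (247/375)*1² = (247/375)*1 = 247/375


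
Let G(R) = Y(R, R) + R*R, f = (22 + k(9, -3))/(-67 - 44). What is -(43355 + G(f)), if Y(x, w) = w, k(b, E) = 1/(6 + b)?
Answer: -120189373321/2772225 ≈ -43355.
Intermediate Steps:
f = -331/1665 (f = (22 + 1/(6 + 9))/(-67 - 44) = (22 + 1/15)/(-111) = (22 + 1/15)*(-1/111) = (331/15)*(-1/111) = -331/1665 ≈ -0.19880)
G(R) = R + R² (G(R) = R + R*R = R + R²)
-(43355 + G(f)) = -(43355 - 331*(1 - 331/1665)/1665) = -(43355 - 331/1665*1334/1665) = -(43355 - 441554/2772225) = -1*120189373321/2772225 = -120189373321/2772225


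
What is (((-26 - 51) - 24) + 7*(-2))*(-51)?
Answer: 5865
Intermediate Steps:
(((-26 - 51) - 24) + 7*(-2))*(-51) = ((-77 - 24) - 14)*(-51) = (-101 - 14)*(-51) = -115*(-51) = 5865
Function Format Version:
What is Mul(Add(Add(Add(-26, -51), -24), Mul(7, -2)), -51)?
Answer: 5865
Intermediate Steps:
Mul(Add(Add(Add(-26, -51), -24), Mul(7, -2)), -51) = Mul(Add(Add(-77, -24), -14), -51) = Mul(Add(-101, -14), -51) = Mul(-115, -51) = 5865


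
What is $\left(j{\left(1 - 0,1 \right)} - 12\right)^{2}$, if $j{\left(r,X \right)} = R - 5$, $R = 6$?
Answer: $121$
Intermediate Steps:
$j{\left(r,X \right)} = 1$ ($j{\left(r,X \right)} = 6 - 5 = 1$)
$\left(j{\left(1 - 0,1 \right)} - 12\right)^{2} = \left(1 - 12\right)^{2} = \left(-11\right)^{2} = 121$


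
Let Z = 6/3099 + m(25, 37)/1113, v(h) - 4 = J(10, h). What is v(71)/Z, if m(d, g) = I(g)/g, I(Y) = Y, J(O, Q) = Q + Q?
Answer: 167860434/3259 ≈ 51507.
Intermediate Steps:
J(O, Q) = 2*Q
v(h) = 4 + 2*h
m(d, g) = 1 (m(d, g) = g/g = 1)
Z = 3259/1149729 (Z = 6/3099 + 1/1113 = 6*(1/3099) + 1*(1/1113) = 2/1033 + 1/1113 = 3259/1149729 ≈ 0.0028346)
v(71)/Z = (4 + 2*71)/(3259/1149729) = (4 + 142)*(1149729/3259) = 146*(1149729/3259) = 167860434/3259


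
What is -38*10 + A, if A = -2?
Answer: -382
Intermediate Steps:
-38*10 + A = -38*10 - 2 = -380 - 2 = -382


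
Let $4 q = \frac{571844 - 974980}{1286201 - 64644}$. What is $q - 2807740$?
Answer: $- \frac{3429814551964}{1221557} \approx -2.8077 \cdot 10^{6}$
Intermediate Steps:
$q = - \frac{100784}{1221557}$ ($q = \frac{\left(571844 - 974980\right) \frac{1}{1286201 - 64644}}{4} = \frac{\left(-403136\right) \frac{1}{1221557}}{4} = \frac{1}{4} \left(- \frac{403136}{1221557}\right) = - \frac{100784}{1221557} \approx -0.082505$)
$q - 2807740 = - \frac{100784}{1221557} - 2807740 = - \frac{3429814551964}{1221557}$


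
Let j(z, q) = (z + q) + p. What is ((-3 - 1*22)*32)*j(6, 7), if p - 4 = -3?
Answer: -11200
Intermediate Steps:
p = 1 (p = 4 - 3 = 1)
j(z, q) = 1 + q + z (j(z, q) = (z + q) + 1 = (q + z) + 1 = 1 + q + z)
((-3 - 1*22)*32)*j(6, 7) = ((-3 - 1*22)*32)*(1 + 7 + 6) = ((-3 - 22)*32)*14 = -25*32*14 = -800*14 = -11200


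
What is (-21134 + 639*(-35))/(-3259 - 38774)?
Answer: 43499/42033 ≈ 1.0349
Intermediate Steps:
(-21134 + 639*(-35))/(-3259 - 38774) = (-21134 - 22365)/(-42033) = -43499*(-1/42033) = 43499/42033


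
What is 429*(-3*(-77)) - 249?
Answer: 98850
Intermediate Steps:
429*(-3*(-77)) - 249 = 429*231 - 249 = 99099 - 249 = 98850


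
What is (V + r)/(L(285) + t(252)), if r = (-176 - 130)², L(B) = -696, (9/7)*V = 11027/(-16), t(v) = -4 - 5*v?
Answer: -2681279/56448 ≈ -47.500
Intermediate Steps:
V = -77189/144 (V = 7*(11027/(-16))/9 = 7*(11027*(-1/16))/9 = (7/9)*(-11027/16) = -77189/144 ≈ -536.04)
r = 93636 (r = (-306)² = 93636)
(V + r)/(L(285) + t(252)) = (-77189/144 + 93636)/(-696 + (-4 - 5*252)) = 13406395/(144*(-696 + (-4 - 1260))) = 13406395/(144*(-696 - 1264)) = (13406395/144)/(-1960) = (13406395/144)*(-1/1960) = -2681279/56448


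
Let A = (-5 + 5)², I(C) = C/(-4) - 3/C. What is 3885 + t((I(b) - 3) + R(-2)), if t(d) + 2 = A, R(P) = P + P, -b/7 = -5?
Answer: 3883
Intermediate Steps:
b = 35 (b = -7*(-5) = 35)
I(C) = -3/C - C/4 (I(C) = C*(-¼) - 3/C = -C/4 - 3/C = -3/C - C/4)
R(P) = 2*P
A = 0 (A = 0² = 0)
t(d) = -2 (t(d) = -2 + 0 = -2)
3885 + t((I(b) - 3) + R(-2)) = 3885 - 2 = 3883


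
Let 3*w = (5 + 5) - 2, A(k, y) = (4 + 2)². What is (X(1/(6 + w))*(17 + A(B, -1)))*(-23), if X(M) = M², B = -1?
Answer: -10971/676 ≈ -16.229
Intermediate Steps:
A(k, y) = 36 (A(k, y) = 6² = 36)
w = 8/3 (w = ((5 + 5) - 2)/3 = (10 - 2)/3 = (⅓)*8 = 8/3 ≈ 2.6667)
(X(1/(6 + w))*(17 + A(B, -1)))*(-23) = ((1/(6 + 8/3))²*(17 + 36))*(-23) = ((1/(26/3))²*53)*(-23) = ((3/26)²*53)*(-23) = ((9/676)*53)*(-23) = (477/676)*(-23) = -10971/676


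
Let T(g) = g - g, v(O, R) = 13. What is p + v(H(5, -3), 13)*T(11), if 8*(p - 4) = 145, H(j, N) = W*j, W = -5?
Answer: 177/8 ≈ 22.125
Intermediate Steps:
H(j, N) = -5*j
p = 177/8 (p = 4 + (1/8)*145 = 4 + 145/8 = 177/8 ≈ 22.125)
T(g) = 0
p + v(H(5, -3), 13)*T(11) = 177/8 + 13*0 = 177/8 + 0 = 177/8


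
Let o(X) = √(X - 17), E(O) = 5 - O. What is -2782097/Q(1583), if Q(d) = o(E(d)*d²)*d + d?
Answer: -2782097/6259645597380 + 2782097*I*√3954292859/6259645597380 ≈ -4.4445e-7 + 0.027948*I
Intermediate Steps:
o(X) = √(-17 + X)
Q(d) = d + d*√(-17 + d²*(5 - d)) (Q(d) = √(-17 + (5 - d)*d²)*d + d = √(-17 + d²*(5 - d))*d + d = d*√(-17 + d²*(5 - d)) + d = d + d*√(-17 + d²*(5 - d)))
-2782097/Q(1583) = -2782097*1/(1583*(1 + √(-17 - 1*1583²*(-5 + 1583)))) = -2782097*1/(1583*(1 + √(-17 - 1*2505889*1578))) = -2782097*1/(1583*(1 + √(-17 - 3954292842))) = -2782097*1/(1583*(1 + √(-3954292859))) = -2782097*1/(1583*(1 + I*√3954292859)) = -2782097/(1583 + 1583*I*√3954292859)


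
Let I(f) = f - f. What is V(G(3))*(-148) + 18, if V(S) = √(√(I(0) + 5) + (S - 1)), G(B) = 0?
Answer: 18 - 148*√(-1 + √5) ≈ -146.54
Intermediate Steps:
I(f) = 0
V(S) = √(-1 + S + √5) (V(S) = √(√(0 + 5) + (S - 1)) = √(√5 + (-1 + S)) = √(-1 + S + √5))
V(G(3))*(-148) + 18 = √(-1 + 0 + √5)*(-148) + 18 = √(-1 + √5)*(-148) + 18 = -148*√(-1 + √5) + 18 = 18 - 148*√(-1 + √5)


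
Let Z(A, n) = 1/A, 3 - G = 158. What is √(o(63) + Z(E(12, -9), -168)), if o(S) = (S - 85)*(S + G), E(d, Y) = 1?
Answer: 45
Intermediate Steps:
G = -155 (G = 3 - 1*158 = 3 - 158 = -155)
o(S) = (-155 + S)*(-85 + S) (o(S) = (S - 85)*(S - 155) = (-85 + S)*(-155 + S) = (-155 + S)*(-85 + S))
√(o(63) + Z(E(12, -9), -168)) = √((13175 + 63² - 240*63) + 1/1) = √((13175 + 3969 - 15120) + 1) = √(2024 + 1) = √2025 = 45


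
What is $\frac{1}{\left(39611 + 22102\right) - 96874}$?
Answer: $- \frac{1}{35161} \approx -2.8441 \cdot 10^{-5}$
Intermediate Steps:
$\frac{1}{\left(39611 + 22102\right) - 96874} = \frac{1}{61713 - 96874} = \frac{1}{-35161} = - \frac{1}{35161}$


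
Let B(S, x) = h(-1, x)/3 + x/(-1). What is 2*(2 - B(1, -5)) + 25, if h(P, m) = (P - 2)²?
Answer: 13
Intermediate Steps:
h(P, m) = (-2 + P)²
B(S, x) = 3 - x (B(S, x) = (-2 - 1)²/3 + x/(-1) = (-3)²*(⅓) + x*(-1) = 9*(⅓) - x = 3 - x)
2*(2 - B(1, -5)) + 25 = 2*(2 - (3 - 1*(-5))) + 25 = 2*(2 - (3 + 5)) + 25 = 2*(2 - 1*8) + 25 = 2*(2 - 8) + 25 = 2*(-6) + 25 = -12 + 25 = 13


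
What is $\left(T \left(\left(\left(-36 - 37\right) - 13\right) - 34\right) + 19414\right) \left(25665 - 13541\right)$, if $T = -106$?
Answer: $389592616$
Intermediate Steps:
$\left(T \left(\left(\left(-36 - 37\right) - 13\right) - 34\right) + 19414\right) \left(25665 - 13541\right) = \left(- 106 \left(\left(\left(-36 - 37\right) - 13\right) - 34\right) + 19414\right) \left(25665 - 13541\right) = \left(- 106 \left(\left(-73 - 13\right) - 34\right) + 19414\right) 12124 = \left(- 106 \left(-86 - 34\right) + 19414\right) 12124 = \left(\left(-106\right) \left(-120\right) + 19414\right) 12124 = \left(12720 + 19414\right) 12124 = 32134 \cdot 12124 = 389592616$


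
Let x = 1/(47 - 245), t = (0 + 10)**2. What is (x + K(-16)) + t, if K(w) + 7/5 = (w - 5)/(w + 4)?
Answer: 198683/1980 ≈ 100.34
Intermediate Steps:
t = 100 (t = 10**2 = 100)
K(w) = -7/5 + (-5 + w)/(4 + w) (K(w) = -7/5 + (w - 5)/(w + 4) = -7/5 + (-5 + w)/(4 + w))
x = -1/198 (x = 1/(-198) = -1/198 ≈ -0.0050505)
(x + K(-16)) + t = (-1/198 + (-53 - 2*(-16))/(5*(4 - 16))) + 100 = (-1/198 + (1/5)*(-53 + 32)/(-12)) + 100 = (-1/198 + (1/5)*(-1/12)*(-21)) + 100 = (-1/198 + 7/20) + 100 = 683/1980 + 100 = 198683/1980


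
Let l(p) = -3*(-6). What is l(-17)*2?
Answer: 36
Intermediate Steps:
l(p) = 18
l(-17)*2 = 18*2 = 36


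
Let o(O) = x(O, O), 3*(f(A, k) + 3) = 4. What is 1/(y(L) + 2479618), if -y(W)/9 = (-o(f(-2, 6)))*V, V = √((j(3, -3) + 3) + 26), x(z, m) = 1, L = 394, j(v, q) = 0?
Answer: 2479618/6148505423575 - 9*√29/6148505423575 ≈ 4.0328e-7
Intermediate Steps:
f(A, k) = -5/3 (f(A, k) = -3 + (⅓)*4 = -3 + 4/3 = -5/3)
o(O) = 1
V = √29 (V = √((0 + 3) + 26) = √(3 + 26) = √29 ≈ 5.3852)
y(W) = 9*√29 (y(W) = -9*(-1*1)*√29 = -(-9)*√29 = 9*√29)
1/(y(L) + 2479618) = 1/(9*√29 + 2479618) = 1/(2479618 + 9*√29)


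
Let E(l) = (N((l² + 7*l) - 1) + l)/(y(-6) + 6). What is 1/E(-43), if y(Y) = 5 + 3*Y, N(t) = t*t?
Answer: -7/2393166 ≈ -2.9250e-6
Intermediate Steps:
N(t) = t²
E(l) = -l/7 - (-1 + l² + 7*l)²/7 (E(l) = (((l² + 7*l) - 1)² + l)/((5 + 3*(-6)) + 6) = ((-1 + l² + 7*l)² + l)/((5 - 18) + 6) = (l + (-1 + l² + 7*l)²)/(-13 + 6) = (l + (-1 + l² + 7*l)²)/(-7) = (l + (-1 + l² + 7*l)²)*(-⅐) = -l/7 - (-1 + l² + 7*l)²/7)
1/E(-43) = 1/(-⅐*(-43) - (-1 + (-43)² + 7*(-43))²/7) = 1/(43/7 - (-1 + 1849 - 301)²/7) = 1/(43/7 - ⅐*1547²) = 1/(43/7 - ⅐*2393209) = 1/(43/7 - 341887) = 1/(-2393166/7) = -7/2393166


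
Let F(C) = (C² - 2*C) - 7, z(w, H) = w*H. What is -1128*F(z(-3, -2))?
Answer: -19176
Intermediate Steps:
z(w, H) = H*w
F(C) = -7 + C² - 2*C
-1128*F(z(-3, -2)) = -1128*(-7 + (-2*(-3))² - (-4)*(-3)) = -1128*(-7 + 6² - 2*6) = -1128*(-7 + 36 - 12) = -1128*17 = -19176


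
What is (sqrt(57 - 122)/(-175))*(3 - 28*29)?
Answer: 809*I*sqrt(65)/175 ≈ 37.271*I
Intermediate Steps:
(sqrt(57 - 122)/(-175))*(3 - 28*29) = (sqrt(-65)*(-1/175))*(3 - 812) = ((I*sqrt(65))*(-1/175))*(-809) = -I*sqrt(65)/175*(-809) = 809*I*sqrt(65)/175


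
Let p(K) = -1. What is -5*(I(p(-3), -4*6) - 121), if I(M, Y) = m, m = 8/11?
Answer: 6615/11 ≈ 601.36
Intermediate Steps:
m = 8/11 (m = 8*(1/11) = 8/11 ≈ 0.72727)
I(M, Y) = 8/11
-5*(I(p(-3), -4*6) - 121) = -5*(8/11 - 121) = -5*(-1323/11) = 6615/11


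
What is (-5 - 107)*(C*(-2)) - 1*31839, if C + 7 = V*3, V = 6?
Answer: -29375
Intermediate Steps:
C = 11 (C = -7 + 6*3 = -7 + 18 = 11)
(-5 - 107)*(C*(-2)) - 1*31839 = (-5 - 107)*(11*(-2)) - 1*31839 = -112*(-22) - 31839 = 2464 - 31839 = -29375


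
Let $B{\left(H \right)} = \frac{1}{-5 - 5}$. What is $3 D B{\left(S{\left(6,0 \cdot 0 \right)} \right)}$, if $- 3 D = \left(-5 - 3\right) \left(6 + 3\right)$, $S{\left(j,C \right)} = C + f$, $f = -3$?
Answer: $- \frac{36}{5} \approx -7.2$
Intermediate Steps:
$S{\left(j,C \right)} = -3 + C$ ($S{\left(j,C \right)} = C - 3 = -3 + C$)
$D = 24$ ($D = - \frac{\left(-5 - 3\right) \left(6 + 3\right)}{3} = - \frac{\left(-8\right) 9}{3} = \left(- \frac{1}{3}\right) \left(-72\right) = 24$)
$B{\left(H \right)} = - \frac{1}{10}$ ($B{\left(H \right)} = \frac{1}{-10} = - \frac{1}{10}$)
$3 D B{\left(S{\left(6,0 \cdot 0 \right)} \right)} = 3 \cdot 24 \left(- \frac{1}{10}\right) = 72 \left(- \frac{1}{10}\right) = - \frac{36}{5}$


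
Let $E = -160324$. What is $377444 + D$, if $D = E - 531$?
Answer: $216589$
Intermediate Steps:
$D = -160855$ ($D = -160324 - 531 = -160855$)
$377444 + D = 377444 - 160855 = 216589$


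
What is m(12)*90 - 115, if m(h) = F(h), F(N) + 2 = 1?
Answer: -205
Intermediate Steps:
F(N) = -1 (F(N) = -2 + 1 = -1)
m(h) = -1
m(12)*90 - 115 = -1*90 - 115 = -90 - 115 = -205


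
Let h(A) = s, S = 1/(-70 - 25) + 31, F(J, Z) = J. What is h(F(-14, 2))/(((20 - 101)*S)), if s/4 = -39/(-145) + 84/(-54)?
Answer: 1387/676512 ≈ 0.0020502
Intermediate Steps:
S = 2944/95 (S = 1/(-95) + 31 = -1/95 + 31 = 2944/95 ≈ 30.989)
s = -6716/1305 (s = 4*(-39/(-145) + 84/(-54)) = 4*(-39*(-1/145) + 84*(-1/54)) = 4*(39/145 - 14/9) = 4*(-1679/1305) = -6716/1305 ≈ -5.1464)
h(A) = -6716/1305
h(F(-14, 2))/(((20 - 101)*S)) = -6716*95/(2944*(20 - 101))/1305 = -6716/(1305*((-81*2944/95))) = -6716/(1305*(-238464/95)) = -6716/1305*(-95/238464) = 1387/676512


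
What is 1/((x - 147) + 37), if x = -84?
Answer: -1/194 ≈ -0.0051546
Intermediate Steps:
1/((x - 147) + 37) = 1/((-84 - 147) + 37) = 1/(-231 + 37) = 1/(-194) = -1/194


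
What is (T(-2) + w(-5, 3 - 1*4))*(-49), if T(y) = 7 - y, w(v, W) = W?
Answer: -392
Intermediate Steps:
(T(-2) + w(-5, 3 - 1*4))*(-49) = ((7 - 1*(-2)) + (3 - 1*4))*(-49) = ((7 + 2) + (3 - 4))*(-49) = (9 - 1)*(-49) = 8*(-49) = -392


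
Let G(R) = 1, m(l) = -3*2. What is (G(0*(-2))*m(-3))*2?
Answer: -12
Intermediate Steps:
m(l) = -6
(G(0*(-2))*m(-3))*2 = (1*(-6))*2 = -6*2 = -12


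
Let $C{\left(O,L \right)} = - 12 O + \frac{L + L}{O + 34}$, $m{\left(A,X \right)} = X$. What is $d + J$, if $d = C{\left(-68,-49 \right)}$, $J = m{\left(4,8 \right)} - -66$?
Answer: $\frac{15179}{17} \approx 892.88$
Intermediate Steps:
$J = 74$ ($J = 8 - -66 = 8 + 66 = 74$)
$C{\left(O,L \right)} = - 12 O + \frac{2 L}{34 + O}$
$d = \frac{13921}{17}$ ($d = \frac{2 \left(-49 - -13872 - 6 \left(-68\right)^{2}\right)}{34 - 68} = \frac{2 \left(-49 + 13872 - 27744\right)}{-34} = 2 \left(- \frac{1}{34}\right) \left(-49 + 13872 - 27744\right) = 2 \left(- \frac{1}{34}\right) \left(-13921\right) = \frac{13921}{17} \approx 818.88$)
$d + J = \frac{13921}{17} + 74 = \frac{15179}{17}$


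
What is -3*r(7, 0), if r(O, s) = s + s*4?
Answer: 0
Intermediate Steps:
r(O, s) = 5*s (r(O, s) = s + 4*s = 5*s)
-3*r(7, 0) = -15*0 = -3*0 = 0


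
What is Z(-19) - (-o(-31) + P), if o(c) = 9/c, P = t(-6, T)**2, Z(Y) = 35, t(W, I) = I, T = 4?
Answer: 580/31 ≈ 18.710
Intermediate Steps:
P = 16 (P = 4**2 = 16)
Z(-19) - (-o(-31) + P) = 35 - (-9/(-31) + 16) = 35 - (-9*(-1)/31 + 16) = 35 - (-1*(-9/31) + 16) = 35 - (9/31 + 16) = 35 - 1*505/31 = 35 - 505/31 = 580/31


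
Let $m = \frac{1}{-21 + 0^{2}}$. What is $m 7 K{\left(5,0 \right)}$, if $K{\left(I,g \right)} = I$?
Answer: $- \frac{5}{3} \approx -1.6667$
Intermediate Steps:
$m = - \frac{1}{21}$ ($m = \frac{1}{-21 + 0} = \frac{1}{-21} = - \frac{1}{21} \approx -0.047619$)
$m 7 K{\left(5,0 \right)} = \left(- \frac{1}{21}\right) 7 \cdot 5 = \left(- \frac{1}{3}\right) 5 = - \frac{5}{3}$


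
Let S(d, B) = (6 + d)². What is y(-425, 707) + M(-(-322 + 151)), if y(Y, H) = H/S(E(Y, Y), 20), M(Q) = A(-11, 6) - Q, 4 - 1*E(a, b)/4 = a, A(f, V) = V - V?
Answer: -72437551/423612 ≈ -171.00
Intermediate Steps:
A(f, V) = 0
E(a, b) = 16 - 4*a
M(Q) = -Q (M(Q) = 0 - Q = -Q)
y(Y, H) = H/(22 - 4*Y)² (y(Y, H) = H/((6 + (16 - 4*Y))²) = H/((22 - 4*Y)²) = H/(22 - 4*Y)²)
y(-425, 707) + M(-(-322 + 151)) = (¼)*707/(-11 + 2*(-425))² - (-1)*(-322 + 151) = (¼)*707/(-11 - 850)² - (-1)*(-171) = (¼)*707/(-861)² - 1*171 = (¼)*707*(1/741321) - 171 = 101/423612 - 171 = -72437551/423612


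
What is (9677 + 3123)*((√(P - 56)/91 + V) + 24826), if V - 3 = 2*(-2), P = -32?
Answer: 317760000 + 25600*I*√22/91 ≈ 3.1776e+8 + 1319.5*I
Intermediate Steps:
V = -1 (V = 3 + 2*(-2) = 3 - 4 = -1)
(9677 + 3123)*((√(P - 56)/91 + V) + 24826) = (9677 + 3123)*((√(-32 - 56)/91 - 1) + 24826) = 12800*((√(-88)/91 - 1) + 24826) = 12800*(((2*I*√22)/91 - 1) + 24826) = 12800*((2*I*√22/91 - 1) + 24826) = 12800*((-1 + 2*I*√22/91) + 24826) = 12800*(24825 + 2*I*√22/91) = 317760000 + 25600*I*√22/91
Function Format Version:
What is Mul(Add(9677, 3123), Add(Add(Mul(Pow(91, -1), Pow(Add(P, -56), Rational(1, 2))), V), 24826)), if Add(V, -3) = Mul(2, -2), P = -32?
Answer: Add(317760000, Mul(Rational(25600, 91), I, Pow(22, Rational(1, 2)))) ≈ Add(3.1776e+8, Mul(1319.5, I))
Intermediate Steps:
V = -1 (V = Add(3, Mul(2, -2)) = Add(3, -4) = -1)
Mul(Add(9677, 3123), Add(Add(Mul(Pow(91, -1), Pow(Add(P, -56), Rational(1, 2))), V), 24826)) = Mul(Add(9677, 3123), Add(Add(Mul(Pow(91, -1), Pow(Add(-32, -56), Rational(1, 2))), -1), 24826)) = Mul(12800, Add(Add(Mul(Rational(1, 91), Pow(-88, Rational(1, 2))), -1), 24826)) = Mul(12800, Add(Add(Mul(Rational(1, 91), Mul(2, I, Pow(22, Rational(1, 2)))), -1), 24826)) = Mul(12800, Add(Add(Mul(Rational(2, 91), I, Pow(22, Rational(1, 2))), -1), 24826)) = Mul(12800, Add(Add(-1, Mul(Rational(2, 91), I, Pow(22, Rational(1, 2)))), 24826)) = Mul(12800, Add(24825, Mul(Rational(2, 91), I, Pow(22, Rational(1, 2))))) = Add(317760000, Mul(Rational(25600, 91), I, Pow(22, Rational(1, 2))))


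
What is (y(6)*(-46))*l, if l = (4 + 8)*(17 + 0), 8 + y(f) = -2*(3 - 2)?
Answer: 93840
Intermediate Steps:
y(f) = -10 (y(f) = -8 - 2*(3 - 2) = -8 - 2*1 = -8 - 2 = -10)
l = 204 (l = 12*17 = 204)
(y(6)*(-46))*l = -10*(-46)*204 = 460*204 = 93840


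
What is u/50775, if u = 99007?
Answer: 99007/50775 ≈ 1.9499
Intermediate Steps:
u/50775 = 99007/50775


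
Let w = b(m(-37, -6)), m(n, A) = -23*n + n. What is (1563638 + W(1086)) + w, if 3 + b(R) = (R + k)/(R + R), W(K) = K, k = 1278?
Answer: 636841970/407 ≈ 1.5647e+6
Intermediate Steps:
m(n, A) = -22*n
b(R) = -3 + (1278 + R)/(2*R) (b(R) = -3 + (R + 1278)/(R + R) = -3 + (1278 + R)/((2*R)) = -3 + (1278 + R)*(1/(2*R)) = -3 + (1278 + R)/(2*R))
w = -698/407 (w = -5/2 + 639/((-22*(-37))) = -5/2 + 639/814 = -698/407 ≈ -1.7150)
(1563638 + W(1086)) + w = (1563638 + 1086) - 698/407 = 1564724 - 698/407 = 636841970/407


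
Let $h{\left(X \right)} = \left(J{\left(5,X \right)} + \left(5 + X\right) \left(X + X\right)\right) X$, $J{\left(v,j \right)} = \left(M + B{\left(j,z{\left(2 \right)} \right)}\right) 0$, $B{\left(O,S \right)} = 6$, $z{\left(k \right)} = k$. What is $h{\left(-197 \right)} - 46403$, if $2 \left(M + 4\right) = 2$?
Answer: $-14949059$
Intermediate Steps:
$M = -3$ ($M = -4 + \frac{1}{2} \cdot 2 = -4 + 1 = -3$)
$J{\left(v,j \right)} = 0$ ($J{\left(v,j \right)} = \left(-3 + 6\right) 0 = 3 \cdot 0 = 0$)
$h{\left(X \right)} = 2 X^{2} \left(5 + X\right)$ ($h{\left(X \right)} = \left(0 + \left(5 + X\right) \left(X + X\right)\right) X = \left(0 + \left(5 + X\right) 2 X\right) X = \left(0 + 2 X \left(5 + X\right)\right) X = 2 X \left(5 + X\right) X = 2 X^{2} \left(5 + X\right)$)
$h{\left(-197 \right)} - 46403 = 2 \left(-197\right)^{2} \left(5 - 197\right) - 46403 = 2 \cdot 38809 \left(-192\right) - 46403 = -14902656 - 46403 = -14949059$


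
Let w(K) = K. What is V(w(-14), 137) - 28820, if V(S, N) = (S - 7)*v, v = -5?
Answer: -28715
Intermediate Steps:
V(S, N) = 35 - 5*S (V(S, N) = (S - 7)*(-5) = (-7 + S)*(-5) = 35 - 5*S)
V(w(-14), 137) - 28820 = (35 - 5*(-14)) - 28820 = (35 + 70) - 28820 = 105 - 28820 = -28715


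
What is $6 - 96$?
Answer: $-90$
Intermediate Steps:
$6 - 96 = -90$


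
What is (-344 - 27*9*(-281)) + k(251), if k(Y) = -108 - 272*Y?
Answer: -441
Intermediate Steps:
k(Y) = -108 - 272*Y
(-344 - 27*9*(-281)) + k(251) = (-344 - 27*9*(-281)) + (-108 - 272*251) = (-344 - 243*(-281)) + (-108 - 68272) = (-344 + 68283) - 68380 = 67939 - 68380 = -441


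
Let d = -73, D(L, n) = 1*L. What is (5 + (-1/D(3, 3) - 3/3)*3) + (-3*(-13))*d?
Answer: -2846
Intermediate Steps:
D(L, n) = L
(5 + (-1/D(3, 3) - 3/3)*3) + (-3*(-13))*d = (5 + (-1/3 - 3/3)*3) - 3*(-13)*(-73) = (5 + (-1*⅓ - 3*⅓)*3) + 39*(-73) = (5 + (-⅓ - 1)*3) - 2847 = (5 - 4/3*3) - 2847 = (5 - 4) - 2847 = 1 - 2847 = -2846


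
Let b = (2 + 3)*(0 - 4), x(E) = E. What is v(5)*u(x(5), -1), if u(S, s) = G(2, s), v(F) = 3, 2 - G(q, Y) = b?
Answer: 66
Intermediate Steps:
b = -20 (b = 5*(-4) = -20)
G(q, Y) = 22 (G(q, Y) = 2 - 1*(-20) = 2 + 20 = 22)
u(S, s) = 22
v(5)*u(x(5), -1) = 3*22 = 66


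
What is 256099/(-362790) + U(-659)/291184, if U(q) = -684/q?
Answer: -211821786737/300068387820 ≈ -0.70591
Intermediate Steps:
256099/(-362790) + U(-659)/291184 = 256099/(-362790) - 684/(-659)/291184 = 256099*(-1/362790) - 684*(-1/659)*(1/291184) = -8831/12510 + (684/659)*(1/291184) = -8831/12510 + 171/47972564 = -211821786737/300068387820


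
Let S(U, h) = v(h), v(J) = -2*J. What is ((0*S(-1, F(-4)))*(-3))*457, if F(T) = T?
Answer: 0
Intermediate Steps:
S(U, h) = -2*h
((0*S(-1, F(-4)))*(-3))*457 = ((0*(-2*(-4)))*(-3))*457 = ((0*8)*(-3))*457 = (0*(-3))*457 = 0*457 = 0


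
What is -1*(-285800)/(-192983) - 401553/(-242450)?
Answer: 8200692599/46788728350 ≈ 0.17527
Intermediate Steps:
-1*(-285800)/(-192983) - 401553/(-242450) = 285800*(-1/192983) - 401553*(-1/242450) = -285800/192983 + 401553/242450 = 8200692599/46788728350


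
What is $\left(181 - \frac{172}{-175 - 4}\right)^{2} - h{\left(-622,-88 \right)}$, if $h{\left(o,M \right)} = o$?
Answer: $\frac{1080799543}{32041} \approx 33732.0$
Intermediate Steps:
$\left(181 - \frac{172}{-175 - 4}\right)^{2} - h{\left(-622,-88 \right)} = \left(181 - \frac{172}{-175 - 4}\right)^{2} - -622 = \left(181 - \frac{172}{-175 - 4}\right)^{2} + 622 = \left(181 - \frac{172}{-179}\right)^{2} + 622 = \left(181 - - \frac{172}{179}\right)^{2} + 622 = \left(181 + \frac{172}{179}\right)^{2} + 622 = \left(\frac{32571}{179}\right)^{2} + 622 = \frac{1060870041}{32041} + 622 = \frac{1080799543}{32041}$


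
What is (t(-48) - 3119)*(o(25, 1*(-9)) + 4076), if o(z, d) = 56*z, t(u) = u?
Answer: -17342492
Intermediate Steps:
(t(-48) - 3119)*(o(25, 1*(-9)) + 4076) = (-48 - 3119)*(56*25 + 4076) = -3167*(1400 + 4076) = -3167*5476 = -17342492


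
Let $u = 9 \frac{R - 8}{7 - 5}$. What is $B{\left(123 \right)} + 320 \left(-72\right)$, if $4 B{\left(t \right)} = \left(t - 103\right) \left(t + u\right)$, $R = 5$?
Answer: $- \frac{44985}{2} \approx -22493.0$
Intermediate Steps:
$u = - \frac{27}{2}$ ($u = 9 \frac{5 - 8}{7 - 5} = 9 \left(- \frac{3}{2}\right) = - \frac{27}{2} \approx -13.5$)
$B{\left(t \right)} = \frac{\left(-103 + t\right) \left(- \frac{27}{2} + t\right)}{4}$ ($B{\left(t \right)} = \frac{\left(t - 103\right) \left(t - \frac{27}{2}\right)}{4} = \frac{\left(-103 + t\right) \left(- \frac{27}{2} + t\right)}{4}$)
$B{\left(123 \right)} + 320 \left(-72\right) = \left(\frac{2781}{8} - \frac{28659}{8} + \frac{123^{2}}{4}\right) + 320 \left(-72\right) = \left(\frac{2781}{8} - \frac{28659}{8} + \frac{1}{4} \cdot 15129\right) - 23040 = \left(\frac{2781}{8} - \frac{28659}{8} + \frac{15129}{4}\right) - 23040 = \frac{1095}{2} - 23040 = - \frac{44985}{2}$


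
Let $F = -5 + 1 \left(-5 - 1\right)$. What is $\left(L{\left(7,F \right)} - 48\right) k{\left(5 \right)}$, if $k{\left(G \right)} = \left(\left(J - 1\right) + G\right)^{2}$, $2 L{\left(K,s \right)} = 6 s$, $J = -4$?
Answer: $0$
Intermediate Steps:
$F = -11$ ($F = -5 + 1 \left(-5 - 1\right) = -5 + 1 \left(-6\right) = -5 - 6 = -11$)
$L{\left(K,s \right)} = 3 s$ ($L{\left(K,s \right)} = \frac{6 s}{2} = 3 s$)
$k{\left(G \right)} = \left(-5 + G\right)^{2}$ ($k{\left(G \right)} = \left(\left(-4 - 1\right) + G\right)^{2} = \left(-5 + G\right)^{2}$)
$\left(L{\left(7,F \right)} - 48\right) k{\left(5 \right)} = \left(3 \left(-11\right) - 48\right) \left(-5 + 5\right)^{2} = \left(-33 - 48\right) 0^{2} = \left(-81\right) 0 = 0$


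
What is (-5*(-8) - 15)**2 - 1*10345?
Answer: -9720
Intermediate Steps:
(-5*(-8) - 15)**2 - 1*10345 = (40 - 15)**2 - 10345 = 25**2 - 10345 = 625 - 10345 = -9720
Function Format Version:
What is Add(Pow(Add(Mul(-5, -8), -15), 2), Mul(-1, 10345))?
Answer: -9720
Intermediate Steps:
Add(Pow(Add(Mul(-5, -8), -15), 2), Mul(-1, 10345)) = Add(Pow(Add(40, -15), 2), -10345) = Add(Pow(25, 2), -10345) = Add(625, -10345) = -9720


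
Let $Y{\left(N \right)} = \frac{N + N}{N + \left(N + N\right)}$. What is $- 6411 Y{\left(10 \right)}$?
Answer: $-4274$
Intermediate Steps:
$Y{\left(N \right)} = \frac{2}{3}$ ($Y{\left(N \right)} = \frac{2 N}{N + 2 N} = \frac{2 N}{3 N} = 2 N \frac{1}{3 N} = \frac{2}{3}$)
$- 6411 Y{\left(10 \right)} = \left(-6411\right) \frac{2}{3} = -4274$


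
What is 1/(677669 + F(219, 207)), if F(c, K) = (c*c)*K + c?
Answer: 1/10605815 ≈ 9.4288e-8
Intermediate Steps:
F(c, K) = c + K*c² (F(c, K) = c²*K + c = K*c² + c = c + K*c²)
1/(677669 + F(219, 207)) = 1/(677669 + 219*(1 + 207*219)) = 1/(677669 + 219*(1 + 45333)) = 1/(677669 + 219*45334) = 1/(677669 + 9928146) = 1/10605815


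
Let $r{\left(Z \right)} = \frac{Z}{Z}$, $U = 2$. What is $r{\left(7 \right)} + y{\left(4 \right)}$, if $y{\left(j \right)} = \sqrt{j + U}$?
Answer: $1 + \sqrt{6} \approx 3.4495$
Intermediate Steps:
$r{\left(Z \right)} = 1$
$y{\left(j \right)} = \sqrt{2 + j}$ ($y{\left(j \right)} = \sqrt{j + 2} = \sqrt{2 + j}$)
$r{\left(7 \right)} + y{\left(4 \right)} = 1 + \sqrt{2 + 4} = 1 + \sqrt{6}$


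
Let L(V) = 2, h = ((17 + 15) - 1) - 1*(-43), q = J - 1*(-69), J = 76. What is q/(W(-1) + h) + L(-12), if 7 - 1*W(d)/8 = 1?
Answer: 389/122 ≈ 3.1885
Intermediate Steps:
W(d) = 48 (W(d) = 56 - 8*1 = 56 - 8 = 48)
q = 145 (q = 76 - 1*(-69) = 76 + 69 = 145)
h = 74 (h = (32 - 1) + 43 = 31 + 43 = 74)
q/(W(-1) + h) + L(-12) = 145/(48 + 74) + 2 = 145/122 + 2 = 389/122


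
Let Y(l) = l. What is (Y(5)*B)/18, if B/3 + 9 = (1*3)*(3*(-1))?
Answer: -15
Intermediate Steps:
B = -54 (B = -27 + 3*((1*3)*(3*(-1))) = -27 + 3*(3*(-3)) = -27 + 3*(-9) = -27 - 27 = -54)
(Y(5)*B)/18 = (5*(-54))/18 = -270*1/18 = -15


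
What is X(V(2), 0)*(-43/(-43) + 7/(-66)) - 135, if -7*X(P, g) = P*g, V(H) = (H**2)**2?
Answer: -135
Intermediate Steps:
V(H) = H**4
X(P, g) = -P*g/7
X(V(2), 0)*(-43/(-43) + 7/(-66)) - 135 = (-1/7*2**4*0)*(-43/(-43) + 7/(-66)) - 135 = (-1/7*16*0)*(-43*(-1/43) + 7*(-1/66)) - 135 = 0*(1 - 7/66) - 135 = 0*(59/66) - 135 = 0 - 135 = -135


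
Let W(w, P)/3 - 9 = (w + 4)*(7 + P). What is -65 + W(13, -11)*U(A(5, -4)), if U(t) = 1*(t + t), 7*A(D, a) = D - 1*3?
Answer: -1163/7 ≈ -166.14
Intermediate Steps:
A(D, a) = -3/7 + D/7 (A(D, a) = (D - 1*3)/7 = (D - 3)/7 = (-3 + D)/7 = -3/7 + D/7)
W(w, P) = 27 + 3*(4 + w)*(7 + P) (W(w, P) = 27 + 3*((w + 4)*(7 + P)) = 27 + 3*((4 + w)*(7 + P)) = 27 + 3*(4 + w)*(7 + P))
U(t) = 2*t (U(t) = 1*(2*t) = 2*t)
-65 + W(13, -11)*U(A(5, -4)) = -65 + (111 + 12*(-11) + 21*13 + 3*(-11)*13)*(2*(-3/7 + (1/7)*5)) = -65 + (111 - 132 + 273 - 429)*(2*(-3/7 + 5/7)) = -65 - 354*2/7 = -65 - 177*4/7 = -65 - 708/7 = -1163/7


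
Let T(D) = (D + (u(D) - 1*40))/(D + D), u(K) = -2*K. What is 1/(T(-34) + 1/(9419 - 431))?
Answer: 152796/13499 ≈ 11.319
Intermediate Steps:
T(D) = (-40 - D)/(2*D) (T(D) = (D + (-2*D - 1*40))/(D + D) = (D + (-2*D - 40))/((2*D)) = (D + (-40 - 2*D))*(1/(2*D)) = (-40 - D)*(1/(2*D)) = (-40 - D)/(2*D))
1/(T(-34) + 1/(9419 - 431)) = 1/((½)*(-40 - 1*(-34))/(-34) + 1/(9419 - 431)) = 1/((½)*(-1/34)*(-40 + 34) + 1/8988) = 1/((½)*(-1/34)*(-6) + 1/8988) = 1/(3/34 + 1/8988) = 1/(13499/152796) = 152796/13499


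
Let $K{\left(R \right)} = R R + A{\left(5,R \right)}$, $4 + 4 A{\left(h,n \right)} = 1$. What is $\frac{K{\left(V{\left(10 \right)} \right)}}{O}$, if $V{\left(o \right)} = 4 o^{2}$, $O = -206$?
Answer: $- \frac{639997}{824} \approx -776.7$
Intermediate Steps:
$A{\left(h,n \right)} = - \frac{3}{4}$ ($A{\left(h,n \right)} = -1 + \frac{1}{4} \cdot 1 = -1 + \frac{1}{4} = - \frac{3}{4}$)
$K{\left(R \right)} = - \frac{3}{4} + R^{2}$ ($K{\left(R \right)} = R R - \frac{3}{4} = R^{2} - \frac{3}{4} = - \frac{3}{4} + R^{2}$)
$\frac{K{\left(V{\left(10 \right)} \right)}}{O} = \frac{- \frac{3}{4} + \left(4 \cdot 10^{2}\right)^{2}}{-206} = \left(- \frac{3}{4} + \left(4 \cdot 100\right)^{2}\right) \left(- \frac{1}{206}\right) = \left(- \frac{3}{4} + 400^{2}\right) \left(- \frac{1}{206}\right) = \left(- \frac{3}{4} + 160000\right) \left(- \frac{1}{206}\right) = \frac{639997}{4} \left(- \frac{1}{206}\right) = - \frac{639997}{824}$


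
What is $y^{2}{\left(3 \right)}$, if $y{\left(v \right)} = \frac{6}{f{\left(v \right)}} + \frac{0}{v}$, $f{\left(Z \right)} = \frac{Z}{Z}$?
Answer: $36$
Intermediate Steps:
$f{\left(Z \right)} = 1$
$y{\left(v \right)} = 6$ ($y{\left(v \right)} = \frac{6}{1} + \frac{0}{v} = 6 \cdot 1 + 0 = 6 + 0 = 6$)
$y^{2}{\left(3 \right)} = 6^{2} = 36$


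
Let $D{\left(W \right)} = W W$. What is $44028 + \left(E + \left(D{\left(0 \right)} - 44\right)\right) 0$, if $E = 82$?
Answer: $44028$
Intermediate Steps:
$D{\left(W \right)} = W^{2}$
$44028 + \left(E + \left(D{\left(0 \right)} - 44\right)\right) 0 = 44028 + \left(82 + \left(0^{2} - 44\right)\right) 0 = 44028 + \left(82 + \left(0 - 44\right)\right) 0 = 44028 + \left(82 - 44\right) 0 = 44028 + 38 \cdot 0 = 44028 + 0 = 44028$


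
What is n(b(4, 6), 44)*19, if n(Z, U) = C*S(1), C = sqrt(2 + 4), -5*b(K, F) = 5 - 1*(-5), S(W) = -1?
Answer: -19*sqrt(6) ≈ -46.540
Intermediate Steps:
b(K, F) = -2 (b(K, F) = -(5 - 1*(-5))/5 = -(5 + 5)/5 = -1/5*10 = -2)
C = sqrt(6) ≈ 2.4495
n(Z, U) = -sqrt(6) (n(Z, U) = sqrt(6)*(-1) = -sqrt(6))
n(b(4, 6), 44)*19 = -sqrt(6)*19 = -19*sqrt(6)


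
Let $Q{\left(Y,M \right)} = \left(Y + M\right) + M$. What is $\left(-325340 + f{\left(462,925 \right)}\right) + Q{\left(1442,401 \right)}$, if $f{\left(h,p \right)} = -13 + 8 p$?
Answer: $-315709$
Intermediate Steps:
$Q{\left(Y,M \right)} = Y + 2 M$ ($Q{\left(Y,M \right)} = \left(M + Y\right) + M = Y + 2 M$)
$\left(-325340 + f{\left(462,925 \right)}\right) + Q{\left(1442,401 \right)} = \left(-325340 + \left(-13 + 8 \cdot 925\right)\right) + \left(1442 + 2 \cdot 401\right) = \left(-325340 + \left(-13 + 7400\right)\right) + \left(1442 + 802\right) = \left(-325340 + 7387\right) + 2244 = -317953 + 2244 = -315709$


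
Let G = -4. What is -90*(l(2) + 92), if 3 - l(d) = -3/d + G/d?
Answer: -8865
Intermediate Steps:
l(d) = 3 + 7/d (l(d) = 3 - (-3/d - 4/d) = 3 - (-7)/d = 3 + 7/d)
-90*(l(2) + 92) = -90*((3 + 7/2) + 92) = -90*(13/2 + 92) = -90*197/2 = -8865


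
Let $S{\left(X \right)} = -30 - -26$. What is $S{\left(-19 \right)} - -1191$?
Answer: $1187$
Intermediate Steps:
$S{\left(X \right)} = -4$ ($S{\left(X \right)} = -30 + 26 = -4$)
$S{\left(-19 \right)} - -1191 = -4 - -1191 = -4 + 1191 = 1187$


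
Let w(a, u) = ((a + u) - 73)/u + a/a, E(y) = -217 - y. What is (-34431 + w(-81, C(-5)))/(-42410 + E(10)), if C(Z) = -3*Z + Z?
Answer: 172222/213185 ≈ 0.80785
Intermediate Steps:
C(Z) = -2*Z
w(a, u) = 1 + (-73 + a + u)/u (w(a, u) = (-73 + a + u)/u + 1 = 1 + (-73 + a + u)/u)
(-34431 + w(-81, C(-5)))/(-42410 + E(10)) = (-34431 + (-73 - 81 + 2*(-2*(-5)))/((-2*(-5))))/(-42410 + (-217 - 1*10)) = (-34431 + (-73 - 81 + 2*10)/10)/(-42410 + (-217 - 10)) = (-34431 + (-73 - 81 + 20)/10)/(-42410 - 227) = (-34431 + (⅒)*(-134))/(-42637) = (-34431 - 67/5)*(-1/42637) = -172222/5*(-1/42637) = 172222/213185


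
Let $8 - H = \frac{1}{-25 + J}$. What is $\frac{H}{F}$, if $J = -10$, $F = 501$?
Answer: $\frac{281}{17535} \approx 0.016025$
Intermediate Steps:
$H = \frac{281}{35}$ ($H = 8 - \frac{1}{-25 - 10} = 8 - \frac{1}{-35} = 8 - - \frac{1}{35} = 8 + \frac{1}{35} = \frac{281}{35} \approx 8.0286$)
$\frac{H}{F} = \frac{281}{35 \cdot 501} = \frac{281}{35} \cdot \frac{1}{501} = \frac{281}{17535}$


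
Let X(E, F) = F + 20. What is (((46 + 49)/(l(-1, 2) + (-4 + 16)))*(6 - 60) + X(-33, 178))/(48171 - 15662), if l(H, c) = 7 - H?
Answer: -117/65018 ≈ -0.0017995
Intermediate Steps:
X(E, F) = 20 + F
(((46 + 49)/(l(-1, 2) + (-4 + 16)))*(6 - 60) + X(-33, 178))/(48171 - 15662) = (((46 + 49)/((7 - 1*(-1)) + (-4 + 16)))*(6 - 60) + (20 + 178))/(48171 - 15662) = ((95/((7 + 1) + 12))*(-54) + 198)/32509 = ((95/(8 + 12))*(-54) + 198)*(1/32509) = ((95/20)*(-54) + 198)*(1/32509) = ((95*(1/20))*(-54) + 198)*(1/32509) = ((19/4)*(-54) + 198)*(1/32509) = (-513/2 + 198)*(1/32509) = -117/2*1/32509 = -117/65018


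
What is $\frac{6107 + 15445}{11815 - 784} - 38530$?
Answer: $- \frac{141667626}{3677} \approx -38528.0$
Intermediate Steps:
$\frac{6107 + 15445}{11815 - 784} - 38530 = \frac{21552}{11031} - 38530 = 21552 \cdot \frac{1}{11031} - 38530 = \frac{7184}{3677} - 38530 = - \frac{141667626}{3677}$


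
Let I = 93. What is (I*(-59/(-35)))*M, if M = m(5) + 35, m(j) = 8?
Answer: 235941/35 ≈ 6741.2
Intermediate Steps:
M = 43 (M = 8 + 35 = 43)
(I*(-59/(-35)))*M = (93*(-59/(-35)))*43 = (93*(-59*(-1/35)))*43 = (93*(59/35))*43 = (5487/35)*43 = 235941/35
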